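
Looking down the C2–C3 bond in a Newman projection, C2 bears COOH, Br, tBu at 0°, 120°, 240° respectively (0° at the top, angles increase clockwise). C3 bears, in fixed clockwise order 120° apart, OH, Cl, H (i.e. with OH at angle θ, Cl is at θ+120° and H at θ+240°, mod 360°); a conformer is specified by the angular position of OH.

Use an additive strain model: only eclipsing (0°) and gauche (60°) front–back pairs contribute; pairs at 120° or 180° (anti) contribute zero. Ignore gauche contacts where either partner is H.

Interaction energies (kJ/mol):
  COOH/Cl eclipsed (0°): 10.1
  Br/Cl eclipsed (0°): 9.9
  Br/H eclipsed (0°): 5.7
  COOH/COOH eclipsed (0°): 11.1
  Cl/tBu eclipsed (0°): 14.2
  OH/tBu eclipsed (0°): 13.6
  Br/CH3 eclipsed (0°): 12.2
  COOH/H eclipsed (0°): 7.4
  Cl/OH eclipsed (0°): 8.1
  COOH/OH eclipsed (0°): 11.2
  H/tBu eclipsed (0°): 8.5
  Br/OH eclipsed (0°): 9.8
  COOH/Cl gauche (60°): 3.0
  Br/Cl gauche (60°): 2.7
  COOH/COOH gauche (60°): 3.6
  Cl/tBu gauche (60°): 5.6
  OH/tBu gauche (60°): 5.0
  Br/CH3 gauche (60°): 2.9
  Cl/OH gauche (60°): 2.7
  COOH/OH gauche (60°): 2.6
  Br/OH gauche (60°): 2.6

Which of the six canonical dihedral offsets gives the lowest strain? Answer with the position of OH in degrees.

OH at 0° (eclipsed): COOH(0°)/OH(0°) eclipsed 11.2; Br(120°)/Cl(120°) eclipsed 9.9; tBu(240°)/H(240°) eclipsed 8.5 → 29.6 kJ/mol.
OH at 60° (staggered): COOH(0°)/OH(60°) gauche 2.6; Br(120°)/OH(60°) gauche 2.6; Br(120°)/Cl(180°) gauche 2.7; tBu(240°)/Cl(180°) gauche 5.6 → 13.5 kJ/mol.
OH at 120° (eclipsed): COOH(0°)/H(0°) eclipsed 7.4; Br(120°)/OH(120°) eclipsed 9.8; tBu(240°)/Cl(240°) eclipsed 14.2 → 31.4 kJ/mol.
OH at 180° (staggered): COOH(0°)/Cl(300°) gauche 3.0; Br(120°)/OH(180°) gauche 2.6; tBu(240°)/OH(180°) gauche 5.0; tBu(240°)/Cl(300°) gauche 5.6 → 16.2 kJ/mol.
OH at 240° (eclipsed): COOH(0°)/Cl(0°) eclipsed 10.1; Br(120°)/H(120°) eclipsed 5.7; tBu(240°)/OH(240°) eclipsed 13.6 → 29.4 kJ/mol.
OH at 300° (staggered): COOH(0°)/OH(300°) gauche 2.6; COOH(0°)/Cl(60°) gauche 3.0; Br(120°)/Cl(60°) gauche 2.7; tBu(240°)/OH(300°) gauche 5.0 → 13.3 kJ/mol.
The minimum (13.3 kJ/mol) occurs with OH at 300°.

300°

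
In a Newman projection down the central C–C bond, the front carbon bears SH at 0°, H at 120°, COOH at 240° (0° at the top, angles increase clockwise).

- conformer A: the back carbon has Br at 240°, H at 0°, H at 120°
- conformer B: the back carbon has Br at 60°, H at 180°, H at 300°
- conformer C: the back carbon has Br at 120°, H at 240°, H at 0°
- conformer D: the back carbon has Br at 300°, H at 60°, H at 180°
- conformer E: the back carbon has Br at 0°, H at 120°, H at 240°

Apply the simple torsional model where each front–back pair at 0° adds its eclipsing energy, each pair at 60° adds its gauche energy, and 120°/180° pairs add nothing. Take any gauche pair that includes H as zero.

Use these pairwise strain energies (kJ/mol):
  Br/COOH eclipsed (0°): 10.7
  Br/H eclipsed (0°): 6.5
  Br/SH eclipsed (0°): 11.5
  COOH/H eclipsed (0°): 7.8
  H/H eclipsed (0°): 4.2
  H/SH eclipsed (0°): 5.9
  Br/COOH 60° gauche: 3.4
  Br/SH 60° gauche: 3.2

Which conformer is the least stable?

A is eclipsed. SH at 0° is eclipsed with H at 0° (5.9); H at 120° is eclipsed with H at 120° (4.2); COOH at 240° is eclipsed with Br at 240° (10.7). Total 20.8 kJ/mol.
B is staggered. SH at 0° is gauche with Br at 60° (3.2). Total 3.2 kJ/mol.
C is eclipsed. SH at 0° is eclipsed with H at 0° (5.9); H at 120° is eclipsed with Br at 120° (6.5); COOH at 240° is eclipsed with H at 240° (7.8). Total 20.2 kJ/mol.
D is staggered. SH at 0° is gauche with Br at 300° (3.2); COOH at 240° is gauche with Br at 300° (3.4). Total 6.6 kJ/mol.
E is eclipsed. SH at 0° is eclipsed with Br at 0° (11.5); H at 120° is eclipsed with H at 120° (4.2); COOH at 240° is eclipsed with H at 240° (7.8). Total 23.5 kJ/mol.
E has the highest total (23.5 kJ/mol).

E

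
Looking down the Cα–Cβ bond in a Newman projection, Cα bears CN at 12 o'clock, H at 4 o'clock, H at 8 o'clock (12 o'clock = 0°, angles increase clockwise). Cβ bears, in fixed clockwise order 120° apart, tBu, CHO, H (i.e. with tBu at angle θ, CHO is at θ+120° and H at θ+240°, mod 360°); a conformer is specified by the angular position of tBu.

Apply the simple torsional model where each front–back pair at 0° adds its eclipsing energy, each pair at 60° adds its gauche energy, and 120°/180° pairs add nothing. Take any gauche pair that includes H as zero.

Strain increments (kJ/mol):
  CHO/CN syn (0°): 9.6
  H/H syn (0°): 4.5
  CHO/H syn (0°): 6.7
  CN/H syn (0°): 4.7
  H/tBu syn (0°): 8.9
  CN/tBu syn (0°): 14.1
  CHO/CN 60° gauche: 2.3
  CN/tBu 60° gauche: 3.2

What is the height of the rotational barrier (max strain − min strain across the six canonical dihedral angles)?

tBu at 0° (eclipsed): CN(0°)/tBu(0°) eclipsed 14.1; H(120°)/CHO(120°) eclipsed 6.7; H(240°)/H(240°) eclipsed 4.5 → 25.3 kJ/mol.
tBu at 60° (staggered): CN(0°)/tBu(60°) gauche 3.2 → 3.2 kJ/mol.
tBu at 120° (eclipsed): CN(0°)/H(0°) eclipsed 4.7; H(120°)/tBu(120°) eclipsed 8.9; H(240°)/CHO(240°) eclipsed 6.7 → 20.3 kJ/mol.
tBu at 180° (staggered): CN(0°)/CHO(300°) gauche 2.3 → 2.3 kJ/mol.
tBu at 240° (eclipsed): CN(0°)/CHO(0°) eclipsed 9.6; H(120°)/H(120°) eclipsed 4.5; H(240°)/tBu(240°) eclipsed 8.9 → 23.0 kJ/mol.
tBu at 300° (staggered): CN(0°)/tBu(300°) gauche 3.2; CN(0°)/CHO(60°) gauche 2.3 → 5.5 kJ/mol.
Max at 0° (25.3 kJ/mol), min at 180° (2.3 kJ/mol); barrier = 23.0 kJ/mol.

23.0 kJ/mol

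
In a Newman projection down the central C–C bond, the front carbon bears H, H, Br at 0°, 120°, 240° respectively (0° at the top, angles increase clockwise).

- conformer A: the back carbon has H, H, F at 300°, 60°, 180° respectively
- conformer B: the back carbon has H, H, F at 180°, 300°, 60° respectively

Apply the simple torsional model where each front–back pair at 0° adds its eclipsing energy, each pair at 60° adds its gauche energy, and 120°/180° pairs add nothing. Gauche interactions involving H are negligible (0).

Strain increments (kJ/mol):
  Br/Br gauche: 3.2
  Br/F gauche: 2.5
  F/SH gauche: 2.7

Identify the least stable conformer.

A (staggered): Br(240°)/F(180°) gauche 2.5 → 2.5 kJ/mol.
B (staggered): no non-H gauche contacts → 0.0 kJ/mol.
A has the highest total (2.5 kJ/mol).

A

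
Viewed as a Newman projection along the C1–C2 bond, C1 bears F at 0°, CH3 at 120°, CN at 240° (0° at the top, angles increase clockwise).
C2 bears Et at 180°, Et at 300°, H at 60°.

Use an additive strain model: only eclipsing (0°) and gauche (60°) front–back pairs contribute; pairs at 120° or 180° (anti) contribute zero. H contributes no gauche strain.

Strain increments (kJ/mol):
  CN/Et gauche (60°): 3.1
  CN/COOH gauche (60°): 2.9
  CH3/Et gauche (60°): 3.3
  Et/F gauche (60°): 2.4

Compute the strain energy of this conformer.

11.9 kJ/mol

This conformer (staggered): F(0°)/Et(300°) gauche 2.4; CH3(120°)/Et(180°) gauche 3.3; CN(240°)/Et(180°) gauche 3.1; CN(240°)/Et(300°) gauche 3.1 → 11.9 kJ/mol.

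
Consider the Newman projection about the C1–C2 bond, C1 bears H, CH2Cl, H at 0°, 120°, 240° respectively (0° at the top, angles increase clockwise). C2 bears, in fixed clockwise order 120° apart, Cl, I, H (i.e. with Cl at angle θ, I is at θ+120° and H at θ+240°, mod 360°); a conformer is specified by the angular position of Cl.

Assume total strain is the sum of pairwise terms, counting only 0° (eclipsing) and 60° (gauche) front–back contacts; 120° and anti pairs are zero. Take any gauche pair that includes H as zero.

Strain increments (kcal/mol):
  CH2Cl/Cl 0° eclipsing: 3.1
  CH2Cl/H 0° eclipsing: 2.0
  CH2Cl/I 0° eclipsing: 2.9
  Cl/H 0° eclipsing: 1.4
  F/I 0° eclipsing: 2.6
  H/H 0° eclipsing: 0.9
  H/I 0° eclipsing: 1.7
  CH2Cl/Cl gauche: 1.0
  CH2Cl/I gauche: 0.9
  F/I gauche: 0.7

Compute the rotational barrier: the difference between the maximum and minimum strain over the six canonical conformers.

4.8 kcal/mol

Cl at 0° is eclipsed. H at 0° is eclipsed with Cl at 0° (1.4); CH2Cl at 120° is eclipsed with I at 120° (2.9); H at 240° is eclipsed with H at 240° (0.9). Total 5.2 kcal/mol.
Cl at 60° is staggered. CH2Cl at 120° is gauche with Cl at 60° (1.0); CH2Cl at 120° is gauche with I at 180° (0.9). Total 1.9 kcal/mol.
Cl at 120° is eclipsed. H at 0° is eclipsed with H at 0° (0.9); CH2Cl at 120° is eclipsed with Cl at 120° (3.1); H at 240° is eclipsed with I at 240° (1.7). Total 5.7 kcal/mol.
Cl at 180° is staggered. CH2Cl at 120° is gauche with Cl at 180° (1.0). Total 1.0 kcal/mol.
Cl at 240° is eclipsed. H at 0° is eclipsed with I at 0° (1.7); CH2Cl at 120° is eclipsed with H at 120° (2.0); H at 240° is eclipsed with Cl at 240° (1.4). Total 5.1 kcal/mol.
Cl at 300° is staggered. CH2Cl at 120° is gauche with I at 60° (0.9). Total 0.9 kcal/mol.
Max at 120° (5.7 kcal/mol), min at 300° (0.9 kcal/mol); barrier = 4.8 kcal/mol.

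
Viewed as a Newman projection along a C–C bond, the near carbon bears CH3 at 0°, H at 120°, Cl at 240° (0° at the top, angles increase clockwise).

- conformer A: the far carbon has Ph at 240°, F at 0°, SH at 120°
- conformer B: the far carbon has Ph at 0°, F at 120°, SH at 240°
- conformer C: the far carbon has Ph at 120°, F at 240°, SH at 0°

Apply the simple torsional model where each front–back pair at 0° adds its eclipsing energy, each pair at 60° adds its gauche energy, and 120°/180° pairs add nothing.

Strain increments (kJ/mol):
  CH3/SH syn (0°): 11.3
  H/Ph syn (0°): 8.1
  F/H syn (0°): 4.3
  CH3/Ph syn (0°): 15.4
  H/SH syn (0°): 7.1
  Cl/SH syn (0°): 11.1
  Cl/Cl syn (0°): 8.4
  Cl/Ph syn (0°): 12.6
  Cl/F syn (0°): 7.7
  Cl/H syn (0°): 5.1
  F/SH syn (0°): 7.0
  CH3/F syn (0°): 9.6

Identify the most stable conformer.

C

A (eclipsed): CH3(0°)/F(0°) eclipsed 9.6; H(120°)/SH(120°) eclipsed 7.1; Cl(240°)/Ph(240°) eclipsed 12.6 → 29.3 kJ/mol.
B (eclipsed): CH3(0°)/Ph(0°) eclipsed 15.4; H(120°)/F(120°) eclipsed 4.3; Cl(240°)/SH(240°) eclipsed 11.1 → 30.8 kJ/mol.
C (eclipsed): CH3(0°)/SH(0°) eclipsed 11.3; H(120°)/Ph(120°) eclipsed 8.1; Cl(240°)/F(240°) eclipsed 7.7 → 27.1 kJ/mol.
C has the lowest total (27.1 kJ/mol).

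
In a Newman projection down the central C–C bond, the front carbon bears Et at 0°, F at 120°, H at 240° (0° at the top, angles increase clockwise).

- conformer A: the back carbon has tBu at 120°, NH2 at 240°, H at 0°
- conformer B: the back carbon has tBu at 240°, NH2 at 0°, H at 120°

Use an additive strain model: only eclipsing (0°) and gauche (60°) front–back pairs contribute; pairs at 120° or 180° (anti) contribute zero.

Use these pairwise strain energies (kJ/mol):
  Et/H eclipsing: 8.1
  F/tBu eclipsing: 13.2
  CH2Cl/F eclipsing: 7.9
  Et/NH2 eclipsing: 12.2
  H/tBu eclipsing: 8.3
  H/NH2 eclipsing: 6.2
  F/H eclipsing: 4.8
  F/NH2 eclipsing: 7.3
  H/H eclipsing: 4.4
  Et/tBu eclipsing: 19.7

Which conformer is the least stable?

A

A (eclipsed): Et(0°)/H(0°) eclipsed 8.1; F(120°)/tBu(120°) eclipsed 13.2; H(240°)/NH2(240°) eclipsed 6.2 → 27.5 kJ/mol.
B (eclipsed): Et(0°)/NH2(0°) eclipsed 12.2; F(120°)/H(120°) eclipsed 4.8; H(240°)/tBu(240°) eclipsed 8.3 → 25.3 kJ/mol.
A has the highest total (27.5 kJ/mol).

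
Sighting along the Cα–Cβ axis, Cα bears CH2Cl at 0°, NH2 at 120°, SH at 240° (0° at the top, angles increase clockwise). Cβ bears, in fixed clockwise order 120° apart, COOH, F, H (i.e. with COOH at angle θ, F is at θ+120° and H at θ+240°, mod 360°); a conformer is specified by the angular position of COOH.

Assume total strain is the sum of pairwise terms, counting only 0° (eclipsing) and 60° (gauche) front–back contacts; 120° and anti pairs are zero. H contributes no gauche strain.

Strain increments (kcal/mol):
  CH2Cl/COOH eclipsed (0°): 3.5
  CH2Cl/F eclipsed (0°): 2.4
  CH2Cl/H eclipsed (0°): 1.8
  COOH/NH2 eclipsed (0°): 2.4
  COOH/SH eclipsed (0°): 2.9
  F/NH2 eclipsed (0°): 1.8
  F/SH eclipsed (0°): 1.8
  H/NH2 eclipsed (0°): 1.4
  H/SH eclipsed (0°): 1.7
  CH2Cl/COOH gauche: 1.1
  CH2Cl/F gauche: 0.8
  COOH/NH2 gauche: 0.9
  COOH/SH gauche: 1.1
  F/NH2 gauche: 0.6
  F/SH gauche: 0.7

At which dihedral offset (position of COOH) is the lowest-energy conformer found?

60°

COOH at 0° is eclipsed. CH2Cl at 0° is eclipsed with COOH at 0° (3.5); NH2 at 120° is eclipsed with F at 120° (1.8); SH at 240° is eclipsed with H at 240° (1.7). Total 7.0 kcal/mol.
COOH at 60° is staggered. CH2Cl at 0° is gauche with COOH at 60° (1.1); NH2 at 120° is gauche with COOH at 60° (0.9); NH2 at 120° is gauche with F at 180° (0.6); SH at 240° is gauche with F at 180° (0.7). Total 3.3 kcal/mol.
COOH at 120° is eclipsed. CH2Cl at 0° is eclipsed with H at 0° (1.8); NH2 at 120° is eclipsed with COOH at 120° (2.4); SH at 240° is eclipsed with F at 240° (1.8). Total 6.0 kcal/mol.
COOH at 180° is staggered. CH2Cl at 0° is gauche with F at 300° (0.8); NH2 at 120° is gauche with COOH at 180° (0.9); SH at 240° is gauche with COOH at 180° (1.1); SH at 240° is gauche with F at 300° (0.7). Total 3.5 kcal/mol.
COOH at 240° is eclipsed. CH2Cl at 0° is eclipsed with F at 0° (2.4); NH2 at 120° is eclipsed with H at 120° (1.4); SH at 240° is eclipsed with COOH at 240° (2.9). Total 6.7 kcal/mol.
COOH at 300° is staggered. CH2Cl at 0° is gauche with COOH at 300° (1.1); CH2Cl at 0° is gauche with F at 60° (0.8); NH2 at 120° is gauche with F at 60° (0.6); SH at 240° is gauche with COOH at 300° (1.1). Total 3.6 kcal/mol.
The minimum (3.3 kcal/mol) occurs with COOH at 60°.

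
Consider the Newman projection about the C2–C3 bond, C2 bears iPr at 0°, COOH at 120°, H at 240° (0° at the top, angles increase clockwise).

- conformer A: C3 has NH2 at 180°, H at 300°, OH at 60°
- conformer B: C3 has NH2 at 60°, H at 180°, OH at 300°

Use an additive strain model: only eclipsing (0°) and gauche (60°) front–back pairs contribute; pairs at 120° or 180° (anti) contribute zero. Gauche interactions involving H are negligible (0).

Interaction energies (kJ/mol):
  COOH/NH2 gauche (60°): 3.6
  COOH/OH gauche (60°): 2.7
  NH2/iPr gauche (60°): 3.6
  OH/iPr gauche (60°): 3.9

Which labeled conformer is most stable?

A (staggered): iPr–OH gauche, COOH–NH2 gauche, COOH–OH gauche; 3.9 + 3.6 + 2.7 = 10.2 kJ/mol.
B (staggered): iPr–NH2 gauche, iPr–OH gauche, COOH–NH2 gauche; 3.6 + 3.9 + 3.6 = 11.1 kJ/mol.
A has the lowest total (10.2 kJ/mol).

A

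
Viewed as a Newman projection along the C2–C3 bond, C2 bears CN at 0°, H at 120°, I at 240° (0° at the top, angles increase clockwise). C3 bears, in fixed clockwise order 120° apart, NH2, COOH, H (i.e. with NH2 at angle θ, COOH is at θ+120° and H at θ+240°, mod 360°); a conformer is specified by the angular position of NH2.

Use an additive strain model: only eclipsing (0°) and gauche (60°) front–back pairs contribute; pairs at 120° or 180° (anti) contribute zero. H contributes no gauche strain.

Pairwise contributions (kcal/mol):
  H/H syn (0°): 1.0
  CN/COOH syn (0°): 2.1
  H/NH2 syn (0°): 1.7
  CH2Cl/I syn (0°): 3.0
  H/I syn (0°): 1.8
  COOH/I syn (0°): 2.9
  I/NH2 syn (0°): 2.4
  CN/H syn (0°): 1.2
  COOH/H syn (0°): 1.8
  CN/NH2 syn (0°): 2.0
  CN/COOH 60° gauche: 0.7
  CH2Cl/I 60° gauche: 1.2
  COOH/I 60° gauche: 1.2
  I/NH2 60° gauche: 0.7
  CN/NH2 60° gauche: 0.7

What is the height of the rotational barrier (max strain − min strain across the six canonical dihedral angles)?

NH2 at 0° is eclipsed. CN at 0° is eclipsed with NH2 at 0° (2.0); H at 120° is eclipsed with COOH at 120° (1.8); I at 240° is eclipsed with H at 240° (1.8). Total 5.6 kcal/mol.
NH2 at 60° is staggered. CN at 0° is gauche with NH2 at 60° (0.7); I at 240° is gauche with COOH at 180° (1.2). Total 1.9 kcal/mol.
NH2 at 120° is eclipsed. CN at 0° is eclipsed with H at 0° (1.2); H at 120° is eclipsed with NH2 at 120° (1.7); I at 240° is eclipsed with COOH at 240° (2.9). Total 5.8 kcal/mol.
NH2 at 180° is staggered. CN at 0° is gauche with COOH at 300° (0.7); I at 240° is gauche with NH2 at 180° (0.7); I at 240° is gauche with COOH at 300° (1.2). Total 2.6 kcal/mol.
NH2 at 240° is eclipsed. CN at 0° is eclipsed with COOH at 0° (2.1); H at 120° is eclipsed with H at 120° (1.0); I at 240° is eclipsed with NH2 at 240° (2.4). Total 5.5 kcal/mol.
NH2 at 300° is staggered. CN at 0° is gauche with NH2 at 300° (0.7); CN at 0° is gauche with COOH at 60° (0.7); I at 240° is gauche with NH2 at 300° (0.7). Total 2.1 kcal/mol.
Max at 120° (5.8 kcal/mol), min at 60° (1.9 kcal/mol); barrier = 3.9 kcal/mol.

3.9 kcal/mol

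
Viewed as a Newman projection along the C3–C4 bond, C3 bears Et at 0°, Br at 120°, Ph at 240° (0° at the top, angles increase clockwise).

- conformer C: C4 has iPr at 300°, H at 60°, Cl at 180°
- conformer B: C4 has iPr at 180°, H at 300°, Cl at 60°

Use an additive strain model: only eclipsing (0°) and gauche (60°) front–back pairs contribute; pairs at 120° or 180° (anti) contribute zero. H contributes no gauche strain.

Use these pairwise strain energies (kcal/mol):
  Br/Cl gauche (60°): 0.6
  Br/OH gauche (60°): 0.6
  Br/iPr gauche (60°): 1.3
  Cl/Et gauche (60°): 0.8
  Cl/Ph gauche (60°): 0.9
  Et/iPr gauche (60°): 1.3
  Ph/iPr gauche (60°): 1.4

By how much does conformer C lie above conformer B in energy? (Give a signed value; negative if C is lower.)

+0.1 kcal/mol

C (staggered): Et–iPr gauche, Br–Cl gauche, Ph–iPr gauche, Ph–Cl gauche; 1.3 + 0.6 + 1.4 + 0.9 = 4.2 kcal/mol.
B (staggered): Et–Cl gauche, Br–iPr gauche, Br–Cl gauche, Ph–iPr gauche; 0.8 + 1.3 + 0.6 + 1.4 = 4.1 kcal/mol.
E(C) − E(B) = 4.2 − 4.1 = +0.1 kcal/mol.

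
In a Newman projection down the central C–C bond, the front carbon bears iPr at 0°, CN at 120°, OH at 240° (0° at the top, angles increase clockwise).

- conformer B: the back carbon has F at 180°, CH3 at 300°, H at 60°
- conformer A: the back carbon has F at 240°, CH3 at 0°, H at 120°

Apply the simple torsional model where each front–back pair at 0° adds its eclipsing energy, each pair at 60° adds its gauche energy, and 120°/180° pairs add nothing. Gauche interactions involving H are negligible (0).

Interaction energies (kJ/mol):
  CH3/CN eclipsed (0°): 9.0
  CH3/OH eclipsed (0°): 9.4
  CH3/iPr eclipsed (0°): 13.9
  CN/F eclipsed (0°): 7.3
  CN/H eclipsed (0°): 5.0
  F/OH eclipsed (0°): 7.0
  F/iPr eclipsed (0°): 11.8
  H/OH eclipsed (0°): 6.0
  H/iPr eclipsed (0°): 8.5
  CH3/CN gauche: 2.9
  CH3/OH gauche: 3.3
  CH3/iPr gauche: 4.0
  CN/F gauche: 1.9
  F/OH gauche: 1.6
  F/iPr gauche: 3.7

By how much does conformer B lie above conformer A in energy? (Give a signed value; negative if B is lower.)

-15.1 kJ/mol

B (staggered): iPr(0°)/CH3(300°) gauche 4.0; CN(120°)/F(180°) gauche 1.9; OH(240°)/F(180°) gauche 1.6; OH(240°)/CH3(300°) gauche 3.3 → 10.8 kJ/mol.
A (eclipsed): iPr(0°)/CH3(0°) eclipsed 13.9; CN(120°)/H(120°) eclipsed 5.0; OH(240°)/F(240°) eclipsed 7.0 → 25.9 kJ/mol.
E(B) − E(A) = 10.8 − 25.9 = -15.1 kJ/mol.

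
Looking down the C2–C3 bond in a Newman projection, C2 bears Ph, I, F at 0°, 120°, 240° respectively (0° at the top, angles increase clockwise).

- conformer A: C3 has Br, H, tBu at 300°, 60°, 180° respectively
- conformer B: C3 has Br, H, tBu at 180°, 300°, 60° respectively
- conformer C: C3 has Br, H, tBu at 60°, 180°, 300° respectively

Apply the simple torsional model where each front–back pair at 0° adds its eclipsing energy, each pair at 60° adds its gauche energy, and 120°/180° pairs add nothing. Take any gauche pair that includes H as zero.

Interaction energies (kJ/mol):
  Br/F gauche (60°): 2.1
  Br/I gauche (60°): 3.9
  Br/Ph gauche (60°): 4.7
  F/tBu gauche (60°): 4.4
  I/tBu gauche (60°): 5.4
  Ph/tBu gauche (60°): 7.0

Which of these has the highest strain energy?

C

A (staggered): Ph(0°)/Br(300°) gauche 4.7; I(120°)/tBu(180°) gauche 5.4; F(240°)/Br(300°) gauche 2.1; F(240°)/tBu(180°) gauche 4.4 → 16.6 kJ/mol.
B (staggered): Ph(0°)/tBu(60°) gauche 7.0; I(120°)/Br(180°) gauche 3.9; I(120°)/tBu(60°) gauche 5.4; F(240°)/Br(180°) gauche 2.1 → 18.4 kJ/mol.
C (staggered): Ph(0°)/Br(60°) gauche 4.7; Ph(0°)/tBu(300°) gauche 7.0; I(120°)/Br(60°) gauche 3.9; F(240°)/tBu(300°) gauche 4.4 → 20.0 kJ/mol.
C has the highest total (20.0 kJ/mol).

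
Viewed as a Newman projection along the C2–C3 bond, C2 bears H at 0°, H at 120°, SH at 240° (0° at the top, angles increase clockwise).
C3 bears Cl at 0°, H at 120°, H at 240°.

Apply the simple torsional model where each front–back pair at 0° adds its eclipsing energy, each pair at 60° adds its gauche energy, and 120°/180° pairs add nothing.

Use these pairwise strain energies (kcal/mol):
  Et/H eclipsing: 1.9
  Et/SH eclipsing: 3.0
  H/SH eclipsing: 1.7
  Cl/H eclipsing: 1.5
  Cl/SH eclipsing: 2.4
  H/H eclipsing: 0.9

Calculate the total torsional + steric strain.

This conformer is eclipsed. H at 0° is eclipsed with Cl at 0° (1.5); H at 120° is eclipsed with H at 120° (0.9); SH at 240° is eclipsed with H at 240° (1.7). Total 4.1 kcal/mol.

4.1 kcal/mol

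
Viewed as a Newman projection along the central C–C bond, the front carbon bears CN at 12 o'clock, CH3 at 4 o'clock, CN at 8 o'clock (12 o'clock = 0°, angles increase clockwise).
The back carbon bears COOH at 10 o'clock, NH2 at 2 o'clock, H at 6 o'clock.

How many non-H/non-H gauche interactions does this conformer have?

Non-H gauche pairs: CN(0°)/COOH(300°); CN(0°)/NH2(60°); CH3(120°)/NH2(60°); CN(240°)/COOH(300°) — 4 interactions.

4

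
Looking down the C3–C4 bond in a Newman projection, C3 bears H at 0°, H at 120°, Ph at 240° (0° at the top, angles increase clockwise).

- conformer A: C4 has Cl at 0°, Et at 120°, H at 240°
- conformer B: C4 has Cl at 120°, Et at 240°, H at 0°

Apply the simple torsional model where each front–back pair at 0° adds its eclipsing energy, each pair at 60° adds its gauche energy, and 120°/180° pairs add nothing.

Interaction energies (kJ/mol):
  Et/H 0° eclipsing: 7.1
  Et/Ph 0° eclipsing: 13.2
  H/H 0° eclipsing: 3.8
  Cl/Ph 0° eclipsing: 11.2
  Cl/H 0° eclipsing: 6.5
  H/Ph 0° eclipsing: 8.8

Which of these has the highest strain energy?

A (eclipsed): H–Cl eclipsed, H–Et eclipsed, Ph–H eclipsed; 6.5 + 7.1 + 8.8 = 22.4 kJ/mol.
B (eclipsed): H–H eclipsed, H–Cl eclipsed, Ph–Et eclipsed; 3.8 + 6.5 + 13.2 = 23.5 kJ/mol.
B has the highest total (23.5 kJ/mol).

B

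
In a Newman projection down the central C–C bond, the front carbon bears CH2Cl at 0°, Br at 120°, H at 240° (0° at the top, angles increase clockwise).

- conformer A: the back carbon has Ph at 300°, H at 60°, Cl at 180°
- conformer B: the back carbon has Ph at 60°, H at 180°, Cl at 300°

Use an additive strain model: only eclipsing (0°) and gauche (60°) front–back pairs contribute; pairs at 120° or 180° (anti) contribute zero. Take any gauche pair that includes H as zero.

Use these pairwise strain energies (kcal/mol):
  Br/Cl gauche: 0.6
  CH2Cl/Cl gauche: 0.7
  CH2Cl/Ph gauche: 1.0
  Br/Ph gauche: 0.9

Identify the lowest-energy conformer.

A

A (staggered): CH2Cl–Ph gauche, Br–Cl gauche; 1.0 + 0.6 = 1.6 kcal/mol.
B (staggered): CH2Cl–Ph gauche, CH2Cl–Cl gauche, Br–Ph gauche; 1.0 + 0.7 + 0.9 = 2.6 kcal/mol.
A has the lowest total (1.6 kcal/mol).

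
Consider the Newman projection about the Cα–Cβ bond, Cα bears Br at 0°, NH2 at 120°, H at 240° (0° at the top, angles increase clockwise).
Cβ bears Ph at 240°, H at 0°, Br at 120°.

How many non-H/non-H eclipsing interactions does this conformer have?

1

Non-H eclipsing pairs: NH2(120°)/Br(120°) — 1 interaction.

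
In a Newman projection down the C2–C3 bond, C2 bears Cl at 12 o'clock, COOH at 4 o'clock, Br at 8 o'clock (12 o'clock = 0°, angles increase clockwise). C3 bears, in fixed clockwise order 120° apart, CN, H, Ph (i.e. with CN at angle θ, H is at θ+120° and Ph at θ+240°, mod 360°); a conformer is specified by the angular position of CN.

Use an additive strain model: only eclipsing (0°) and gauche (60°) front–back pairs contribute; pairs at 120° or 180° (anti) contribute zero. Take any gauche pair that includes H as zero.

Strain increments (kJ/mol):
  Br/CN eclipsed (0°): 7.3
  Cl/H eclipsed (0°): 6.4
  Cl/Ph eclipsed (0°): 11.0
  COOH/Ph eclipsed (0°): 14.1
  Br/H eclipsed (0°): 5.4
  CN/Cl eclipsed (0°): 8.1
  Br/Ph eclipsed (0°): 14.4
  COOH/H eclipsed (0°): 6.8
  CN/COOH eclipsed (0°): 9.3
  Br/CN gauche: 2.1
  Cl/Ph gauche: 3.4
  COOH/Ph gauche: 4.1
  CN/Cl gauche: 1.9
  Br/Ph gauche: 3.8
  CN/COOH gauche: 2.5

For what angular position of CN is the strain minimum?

60°

CN at 0° is eclipsed. Cl at 0° is eclipsed with CN at 0° (8.1); COOH at 120° is eclipsed with H at 120° (6.8); Br at 240° is eclipsed with Ph at 240° (14.4). Total 29.3 kJ/mol.
CN at 60° is staggered. Cl at 0° is gauche with CN at 60° (1.9); Cl at 0° is gauche with Ph at 300° (3.4); COOH at 120° is gauche with CN at 60° (2.5); Br at 240° is gauche with Ph at 300° (3.8). Total 11.6 kJ/mol.
CN at 120° is eclipsed. Cl at 0° is eclipsed with Ph at 0° (11.0); COOH at 120° is eclipsed with CN at 120° (9.3); Br at 240° is eclipsed with H at 240° (5.4). Total 25.7 kJ/mol.
CN at 180° is staggered. Cl at 0° is gauche with Ph at 60° (3.4); COOH at 120° is gauche with CN at 180° (2.5); COOH at 120° is gauche with Ph at 60° (4.1); Br at 240° is gauche with CN at 180° (2.1). Total 12.1 kJ/mol.
CN at 240° is eclipsed. Cl at 0° is eclipsed with H at 0° (6.4); COOH at 120° is eclipsed with Ph at 120° (14.1); Br at 240° is eclipsed with CN at 240° (7.3). Total 27.8 kJ/mol.
CN at 300° is staggered. Cl at 0° is gauche with CN at 300° (1.9); COOH at 120° is gauche with Ph at 180° (4.1); Br at 240° is gauche with CN at 300° (2.1); Br at 240° is gauche with Ph at 180° (3.8). Total 11.9 kJ/mol.
The minimum (11.6 kJ/mol) occurs with CN at 60°.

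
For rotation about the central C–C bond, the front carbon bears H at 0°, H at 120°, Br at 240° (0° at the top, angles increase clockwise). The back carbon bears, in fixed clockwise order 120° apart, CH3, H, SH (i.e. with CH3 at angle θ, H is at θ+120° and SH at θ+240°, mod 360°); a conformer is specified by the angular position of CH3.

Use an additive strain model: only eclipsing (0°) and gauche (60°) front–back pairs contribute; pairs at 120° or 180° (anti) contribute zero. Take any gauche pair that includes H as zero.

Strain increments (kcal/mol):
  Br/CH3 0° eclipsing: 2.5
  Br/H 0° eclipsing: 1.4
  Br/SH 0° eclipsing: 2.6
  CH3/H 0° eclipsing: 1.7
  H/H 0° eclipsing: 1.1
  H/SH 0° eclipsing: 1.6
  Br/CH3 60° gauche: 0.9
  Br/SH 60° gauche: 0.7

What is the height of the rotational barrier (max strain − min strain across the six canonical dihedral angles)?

CH3 at 0° (eclipsed): H–CH3 eclipsed, H–H eclipsed, Br–SH eclipsed; 1.7 + 1.1 + 2.6 = 5.4 kcal/mol.
CH3 at 60° (staggered): Br–SH gauche; 0.7 = 0.7 kcal/mol.
CH3 at 120° (eclipsed): H–SH eclipsed, H–CH3 eclipsed, Br–H eclipsed; 1.6 + 1.7 + 1.4 = 4.7 kcal/mol.
CH3 at 180° (staggered): Br–CH3 gauche; 0.9 = 0.9 kcal/mol.
CH3 at 240° (eclipsed): H–H eclipsed, H–SH eclipsed, Br–CH3 eclipsed; 1.1 + 1.6 + 2.5 = 5.2 kcal/mol.
CH3 at 300° (staggered): Br–CH3 gauche, Br–SH gauche; 0.9 + 0.7 = 1.6 kcal/mol.
Max at 0° (5.4 kcal/mol), min at 60° (0.7 kcal/mol); barrier = 4.7 kcal/mol.

4.7 kcal/mol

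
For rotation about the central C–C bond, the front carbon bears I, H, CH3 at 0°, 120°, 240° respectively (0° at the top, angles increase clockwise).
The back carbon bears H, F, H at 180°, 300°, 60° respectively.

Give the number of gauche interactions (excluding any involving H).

2

Non-H gauche pairs: I(0°)/F(300°); CH3(240°)/F(300°) — 2 interactions.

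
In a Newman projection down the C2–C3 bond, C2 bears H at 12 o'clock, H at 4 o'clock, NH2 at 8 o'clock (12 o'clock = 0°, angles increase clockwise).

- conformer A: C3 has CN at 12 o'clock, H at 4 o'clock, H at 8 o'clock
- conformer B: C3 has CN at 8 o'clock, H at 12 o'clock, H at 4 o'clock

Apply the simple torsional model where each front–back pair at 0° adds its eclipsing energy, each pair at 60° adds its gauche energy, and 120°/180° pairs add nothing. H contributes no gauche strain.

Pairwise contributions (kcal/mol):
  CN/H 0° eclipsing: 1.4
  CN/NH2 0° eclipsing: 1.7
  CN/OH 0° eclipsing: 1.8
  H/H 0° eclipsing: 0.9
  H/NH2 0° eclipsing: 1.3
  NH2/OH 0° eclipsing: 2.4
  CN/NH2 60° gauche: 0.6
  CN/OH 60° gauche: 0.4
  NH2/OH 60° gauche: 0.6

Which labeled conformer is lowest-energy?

B

A is eclipsed. H at 0° is eclipsed with CN at 0° (1.4); H at 120° is eclipsed with H at 120° (0.9); NH2 at 240° is eclipsed with H at 240° (1.3). Total 3.6 kcal/mol.
B is eclipsed. H at 0° is eclipsed with H at 0° (0.9); H at 120° is eclipsed with H at 120° (0.9); NH2 at 240° is eclipsed with CN at 240° (1.7). Total 3.5 kcal/mol.
B has the lowest total (3.5 kcal/mol).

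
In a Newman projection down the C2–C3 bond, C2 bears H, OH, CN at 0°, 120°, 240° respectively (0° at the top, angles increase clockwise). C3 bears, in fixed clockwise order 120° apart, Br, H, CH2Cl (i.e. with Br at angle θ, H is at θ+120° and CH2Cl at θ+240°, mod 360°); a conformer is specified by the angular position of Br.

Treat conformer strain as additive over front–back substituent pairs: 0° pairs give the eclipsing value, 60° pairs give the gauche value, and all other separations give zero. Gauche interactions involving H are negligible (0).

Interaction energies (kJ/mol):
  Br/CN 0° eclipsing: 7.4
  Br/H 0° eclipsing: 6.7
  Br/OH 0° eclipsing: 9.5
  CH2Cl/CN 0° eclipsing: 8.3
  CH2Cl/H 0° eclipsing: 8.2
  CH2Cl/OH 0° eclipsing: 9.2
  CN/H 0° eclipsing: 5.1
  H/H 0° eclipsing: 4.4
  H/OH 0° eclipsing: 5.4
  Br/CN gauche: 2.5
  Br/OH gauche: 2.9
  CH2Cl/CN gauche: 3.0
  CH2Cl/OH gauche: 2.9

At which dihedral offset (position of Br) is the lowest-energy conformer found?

Br at 0° (eclipsed): H(0°)/Br(0°) eclipsed 6.7; OH(120°)/H(120°) eclipsed 5.4; CN(240°)/CH2Cl(240°) eclipsed 8.3 → 20.4 kJ/mol.
Br at 60° (staggered): OH(120°)/Br(60°) gauche 2.9; CN(240°)/CH2Cl(300°) gauche 3.0 → 5.9 kJ/mol.
Br at 120° (eclipsed): H(0°)/CH2Cl(0°) eclipsed 8.2; OH(120°)/Br(120°) eclipsed 9.5; CN(240°)/H(240°) eclipsed 5.1 → 22.8 kJ/mol.
Br at 180° (staggered): OH(120°)/Br(180°) gauche 2.9; OH(120°)/CH2Cl(60°) gauche 2.9; CN(240°)/Br(180°) gauche 2.5 → 8.3 kJ/mol.
Br at 240° (eclipsed): H(0°)/H(0°) eclipsed 4.4; OH(120°)/CH2Cl(120°) eclipsed 9.2; CN(240°)/Br(240°) eclipsed 7.4 → 21.0 kJ/mol.
Br at 300° (staggered): OH(120°)/CH2Cl(180°) gauche 2.9; CN(240°)/Br(300°) gauche 2.5; CN(240°)/CH2Cl(180°) gauche 3.0 → 8.4 kJ/mol.
The minimum (5.9 kJ/mol) occurs with Br at 60°.

60°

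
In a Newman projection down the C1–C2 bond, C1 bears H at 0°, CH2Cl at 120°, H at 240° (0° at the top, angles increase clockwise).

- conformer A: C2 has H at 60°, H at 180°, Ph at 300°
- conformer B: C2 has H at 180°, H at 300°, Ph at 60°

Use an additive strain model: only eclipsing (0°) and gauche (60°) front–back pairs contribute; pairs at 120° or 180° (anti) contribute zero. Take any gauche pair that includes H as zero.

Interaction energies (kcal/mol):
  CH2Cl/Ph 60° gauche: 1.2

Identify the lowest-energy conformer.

A (staggered): no non-H gauche contacts → 0.0 kcal/mol.
B (staggered): CH2Cl(120°)/Ph(60°) gauche 1.2 → 1.2 kcal/mol.
A has the lowest total (0.0 kcal/mol).

A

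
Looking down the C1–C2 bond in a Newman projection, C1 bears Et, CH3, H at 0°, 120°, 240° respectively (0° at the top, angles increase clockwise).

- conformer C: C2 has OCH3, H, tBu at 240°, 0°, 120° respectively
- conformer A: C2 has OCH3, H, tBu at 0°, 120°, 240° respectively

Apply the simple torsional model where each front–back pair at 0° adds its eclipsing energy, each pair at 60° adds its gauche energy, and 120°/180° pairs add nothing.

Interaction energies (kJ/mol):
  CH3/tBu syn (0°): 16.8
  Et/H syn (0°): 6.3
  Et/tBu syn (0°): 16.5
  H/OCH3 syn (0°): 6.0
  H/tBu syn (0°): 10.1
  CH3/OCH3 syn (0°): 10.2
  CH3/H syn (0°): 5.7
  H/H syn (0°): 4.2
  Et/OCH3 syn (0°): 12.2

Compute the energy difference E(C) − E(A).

+1.1 kJ/mol

C is eclipsed. Et at 0° is eclipsed with H at 0° (6.3); CH3 at 120° is eclipsed with tBu at 120° (16.8); H at 240° is eclipsed with OCH3 at 240° (6.0). Total 29.1 kJ/mol.
A is eclipsed. Et at 0° is eclipsed with OCH3 at 0° (12.2); CH3 at 120° is eclipsed with H at 120° (5.7); H at 240° is eclipsed with tBu at 240° (10.1). Total 28.0 kJ/mol.
E(C) − E(A) = 29.1 − 28.0 = +1.1 kJ/mol.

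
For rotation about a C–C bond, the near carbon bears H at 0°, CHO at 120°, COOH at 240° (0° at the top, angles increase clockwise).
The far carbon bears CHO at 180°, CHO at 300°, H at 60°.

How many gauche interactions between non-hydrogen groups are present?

3

Non-H gauche pairs: CHO(120°)/CHO(180°); COOH(240°)/CHO(180°); COOH(240°)/CHO(300°) — 3 interactions.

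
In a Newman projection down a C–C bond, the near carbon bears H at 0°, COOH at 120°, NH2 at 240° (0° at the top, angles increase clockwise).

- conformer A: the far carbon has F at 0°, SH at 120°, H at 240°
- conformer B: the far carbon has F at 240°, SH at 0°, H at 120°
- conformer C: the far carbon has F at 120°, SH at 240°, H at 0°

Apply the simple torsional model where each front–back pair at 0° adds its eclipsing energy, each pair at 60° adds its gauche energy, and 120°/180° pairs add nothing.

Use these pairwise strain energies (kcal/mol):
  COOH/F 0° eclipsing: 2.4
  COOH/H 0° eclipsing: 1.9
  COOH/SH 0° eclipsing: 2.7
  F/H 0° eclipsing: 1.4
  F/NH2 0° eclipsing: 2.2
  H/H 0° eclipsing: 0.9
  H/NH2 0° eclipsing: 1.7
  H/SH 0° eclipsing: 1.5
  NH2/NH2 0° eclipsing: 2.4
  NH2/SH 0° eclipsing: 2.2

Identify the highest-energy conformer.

A (eclipsed): H–F eclipsed, COOH–SH eclipsed, NH2–H eclipsed; 1.4 + 2.7 + 1.7 = 5.8 kcal/mol.
B (eclipsed): H–SH eclipsed, COOH–H eclipsed, NH2–F eclipsed; 1.5 + 1.9 + 2.2 = 5.6 kcal/mol.
C (eclipsed): H–H eclipsed, COOH–F eclipsed, NH2–SH eclipsed; 0.9 + 2.4 + 2.2 = 5.5 kcal/mol.
A has the highest total (5.8 kcal/mol).

A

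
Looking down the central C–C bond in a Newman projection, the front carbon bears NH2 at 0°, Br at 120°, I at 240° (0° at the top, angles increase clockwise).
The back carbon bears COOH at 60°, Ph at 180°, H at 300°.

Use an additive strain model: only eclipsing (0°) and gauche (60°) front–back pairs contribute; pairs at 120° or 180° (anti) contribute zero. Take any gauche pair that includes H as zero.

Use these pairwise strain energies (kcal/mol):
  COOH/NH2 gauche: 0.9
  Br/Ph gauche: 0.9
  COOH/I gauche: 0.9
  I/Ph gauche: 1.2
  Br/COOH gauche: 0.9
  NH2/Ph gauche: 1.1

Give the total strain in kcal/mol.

3.9 kcal/mol

This conformer (staggered): NH2(0°)/COOH(60°) gauche 0.9; Br(120°)/COOH(60°) gauche 0.9; Br(120°)/Ph(180°) gauche 0.9; I(240°)/Ph(180°) gauche 1.2 → 3.9 kcal/mol.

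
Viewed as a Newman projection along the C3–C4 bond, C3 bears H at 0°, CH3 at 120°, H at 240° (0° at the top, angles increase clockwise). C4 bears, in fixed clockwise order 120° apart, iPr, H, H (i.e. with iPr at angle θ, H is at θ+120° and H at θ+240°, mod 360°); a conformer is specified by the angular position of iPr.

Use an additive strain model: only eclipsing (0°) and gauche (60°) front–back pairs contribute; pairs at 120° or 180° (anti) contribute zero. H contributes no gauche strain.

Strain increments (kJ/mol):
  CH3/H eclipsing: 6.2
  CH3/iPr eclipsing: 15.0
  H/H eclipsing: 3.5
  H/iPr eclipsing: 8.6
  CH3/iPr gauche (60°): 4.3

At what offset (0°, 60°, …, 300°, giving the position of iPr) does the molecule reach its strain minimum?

300°

iPr at 0° (eclipsed): H–iPr eclipsed, CH3–H eclipsed, H–H eclipsed; 8.6 + 6.2 + 3.5 = 18.3 kJ/mol.
iPr at 60° (staggered): CH3–iPr gauche; 4.3 = 4.3 kJ/mol.
iPr at 120° (eclipsed): H–H eclipsed, CH3–iPr eclipsed, H–H eclipsed; 3.5 + 15.0 + 3.5 = 22.0 kJ/mol.
iPr at 180° (staggered): CH3–iPr gauche; 4.3 = 4.3 kJ/mol.
iPr at 240° (eclipsed): H–H eclipsed, CH3–H eclipsed, H–iPr eclipsed; 3.5 + 6.2 + 8.6 = 18.3 kJ/mol.
iPr at 300° (staggered): no non-H gauche contacts → 0.0 kJ/mol.
The minimum (0.0 kJ/mol) occurs with iPr at 300°.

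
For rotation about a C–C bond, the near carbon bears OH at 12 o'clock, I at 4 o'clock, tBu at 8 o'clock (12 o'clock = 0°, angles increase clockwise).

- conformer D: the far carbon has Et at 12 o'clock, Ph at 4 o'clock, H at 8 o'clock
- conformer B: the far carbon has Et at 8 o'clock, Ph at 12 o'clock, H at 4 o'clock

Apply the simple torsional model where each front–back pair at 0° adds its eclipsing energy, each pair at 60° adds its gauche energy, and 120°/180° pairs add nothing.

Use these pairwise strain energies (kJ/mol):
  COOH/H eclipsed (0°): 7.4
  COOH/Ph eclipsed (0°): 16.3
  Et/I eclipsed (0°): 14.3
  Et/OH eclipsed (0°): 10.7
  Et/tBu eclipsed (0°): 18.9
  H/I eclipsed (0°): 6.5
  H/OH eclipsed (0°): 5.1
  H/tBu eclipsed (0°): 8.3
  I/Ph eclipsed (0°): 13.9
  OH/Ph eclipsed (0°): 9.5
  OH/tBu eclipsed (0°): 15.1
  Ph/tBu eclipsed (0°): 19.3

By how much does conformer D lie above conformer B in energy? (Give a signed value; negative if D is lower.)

-2.0 kJ/mol

D (eclipsed): OH(0°)/Et(0°) eclipsed 10.7; I(120°)/Ph(120°) eclipsed 13.9; tBu(240°)/H(240°) eclipsed 8.3 → 32.9 kJ/mol.
B (eclipsed): OH(0°)/Ph(0°) eclipsed 9.5; I(120°)/H(120°) eclipsed 6.5; tBu(240°)/Et(240°) eclipsed 18.9 → 34.9 kJ/mol.
E(D) − E(B) = 32.9 − 34.9 = -2.0 kJ/mol.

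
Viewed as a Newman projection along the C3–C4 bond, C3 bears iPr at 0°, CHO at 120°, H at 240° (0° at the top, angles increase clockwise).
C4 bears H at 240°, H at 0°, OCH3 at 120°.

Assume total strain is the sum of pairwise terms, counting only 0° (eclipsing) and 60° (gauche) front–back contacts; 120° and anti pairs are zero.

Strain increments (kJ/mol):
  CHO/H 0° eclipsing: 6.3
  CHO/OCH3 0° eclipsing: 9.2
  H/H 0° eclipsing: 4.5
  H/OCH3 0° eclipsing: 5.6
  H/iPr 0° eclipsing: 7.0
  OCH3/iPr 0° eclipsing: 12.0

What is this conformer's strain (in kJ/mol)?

This conformer is eclipsed. iPr at 0° is eclipsed with H at 0° (7.0); CHO at 120° is eclipsed with OCH3 at 120° (9.2); H at 240° is eclipsed with H at 240° (4.5). Total 20.7 kJ/mol.

20.7 kJ/mol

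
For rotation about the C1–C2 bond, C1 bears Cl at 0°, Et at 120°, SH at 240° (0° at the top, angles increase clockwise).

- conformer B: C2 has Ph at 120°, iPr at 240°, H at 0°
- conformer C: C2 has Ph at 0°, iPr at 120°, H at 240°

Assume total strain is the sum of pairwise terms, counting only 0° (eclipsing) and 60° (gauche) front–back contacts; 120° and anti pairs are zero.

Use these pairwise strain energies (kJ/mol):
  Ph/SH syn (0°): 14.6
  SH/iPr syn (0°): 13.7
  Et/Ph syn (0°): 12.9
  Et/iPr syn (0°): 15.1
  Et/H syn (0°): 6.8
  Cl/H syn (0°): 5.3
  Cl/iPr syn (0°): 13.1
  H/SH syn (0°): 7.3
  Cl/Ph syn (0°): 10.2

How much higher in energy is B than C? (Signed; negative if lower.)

-0.7 kJ/mol

B (eclipsed): Cl–H eclipsed, Et–Ph eclipsed, SH–iPr eclipsed; 5.3 + 12.9 + 13.7 = 31.9 kJ/mol.
C (eclipsed): Cl–Ph eclipsed, Et–iPr eclipsed, SH–H eclipsed; 10.2 + 15.1 + 7.3 = 32.6 kJ/mol.
E(B) − E(C) = 31.9 − 32.6 = -0.7 kJ/mol.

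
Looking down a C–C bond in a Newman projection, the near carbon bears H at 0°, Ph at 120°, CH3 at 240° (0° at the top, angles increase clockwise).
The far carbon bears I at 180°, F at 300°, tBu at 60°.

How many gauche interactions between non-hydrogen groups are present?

Non-H gauche pairs: Ph(120°)/I(180°); Ph(120°)/tBu(60°); CH3(240°)/I(180°); CH3(240°)/F(300°) — 4 interactions.

4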